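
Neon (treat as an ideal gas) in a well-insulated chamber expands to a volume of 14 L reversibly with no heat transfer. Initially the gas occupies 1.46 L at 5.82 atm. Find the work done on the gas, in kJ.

W ≈ -1.01 kJ

γ = 5/3 for a monatomic ideal gas.
P₂ = P₁(V₁/V₂)^γ = 5.82×(1.46/14)^(5/3) = 0.1345 atm.
For a reversible adiabat, W_by_gas = (P₁V₁ − P₂V₂)/(γ−1).
W_by = (589700×0.00146 − 13630×0.014) / (2/3) = 1005 J.
W_on_gas = −W_by = -1005 J.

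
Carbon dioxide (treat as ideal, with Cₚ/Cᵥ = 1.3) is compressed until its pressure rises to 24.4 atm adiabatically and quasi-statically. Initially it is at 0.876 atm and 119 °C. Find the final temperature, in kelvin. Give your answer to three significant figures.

Adiabatic: T₂/T₁ = (P₂/P₁)^((γ−1)/γ).
T₁ = 119 °C = 392.1 K.
T₂ = 392.1 × (24.4/0.876)^(0.231) = 845.1 K.

T₂ ≈ 845 K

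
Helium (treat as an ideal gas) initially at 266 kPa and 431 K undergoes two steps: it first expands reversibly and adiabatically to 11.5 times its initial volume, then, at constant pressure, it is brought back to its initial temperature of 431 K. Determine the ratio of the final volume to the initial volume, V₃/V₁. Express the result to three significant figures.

V₃/V₁ ≈ 58.6

For a monatomic ideal gas γ = 5/3.
Adiabatic step: V₂/V₁ = 11.5; T₂ = T₁·(1/11.5)^(2/3) = 84.6 K.
Isobaric step: V₃/V₂ = T₃/T₂ = 431/84.6.
V₃/V₁ = (V₂/V₁)(V₃/V₂) = 11.5 × (431/84.6) = 58.59.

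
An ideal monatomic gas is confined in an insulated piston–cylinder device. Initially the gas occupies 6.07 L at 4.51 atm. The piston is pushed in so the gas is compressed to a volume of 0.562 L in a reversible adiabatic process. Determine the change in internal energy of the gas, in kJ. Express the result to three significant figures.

ΔU ≈ 16.2 kJ

γ = 5/3 for a monatomic ideal gas.
P₂ = P₁(V₁/V₂)^γ = 4.51×(6.07/0.562)^(5/3) = 238 atm.
For a reversible adiabat, W_by_gas = (P₁V₁ − P₂V₂)/(γ−1).
W_by = (457000×0.00607 − 2.412×10^7×0.000562) / (2/3) = -16170 J.
Q = 0 ⇒ ΔU = −W_by = 16170 J.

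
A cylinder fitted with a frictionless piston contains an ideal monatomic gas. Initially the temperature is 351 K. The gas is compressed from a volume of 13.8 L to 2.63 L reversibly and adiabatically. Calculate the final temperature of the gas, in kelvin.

T₂ ≈ 1060 K

Adiabatic: T₁V₁^(γ−1) = T₂V₂^(γ−1) ⇒ T₂ = T₁ (V₁/V₂)^(γ−1).
For a monatomic ideal gas γ = 5/3, so γ−1 = 2/3.
T₂ = 351 × (13.8/2.63)^(2/3) = 1060 K.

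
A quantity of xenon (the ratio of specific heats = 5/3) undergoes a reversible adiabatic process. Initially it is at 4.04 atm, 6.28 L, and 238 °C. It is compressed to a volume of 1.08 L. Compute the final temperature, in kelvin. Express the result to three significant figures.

T₂ ≈ 1650 K

Adiabatic: T₁V₁^(γ−1) = T₂V₂^(γ−1) ⇒ T₂ = T₁ (V₁/V₂)^(γ−1).
T₁ = 238 °C = 511.1 K.
T₂ = 511.1 × (6.28/1.08)^(2/3) = 1653 K.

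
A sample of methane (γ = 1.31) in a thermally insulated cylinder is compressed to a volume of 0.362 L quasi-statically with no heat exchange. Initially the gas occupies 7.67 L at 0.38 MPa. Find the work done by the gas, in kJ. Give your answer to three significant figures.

P₂ = P₁(V₁/V₂)^γ = 0.38×(7.67/0.362)^(1.31) = 20.75 MPa.
For a reversible adiabat, W_by_gas = (P₁V₁ − P₂V₂)/(γ−1).
W_by = (380000×0.00767 − 2.075×10^7×0.000362) / (0.31) = -14830 J.

W ≈ -14.8 kJ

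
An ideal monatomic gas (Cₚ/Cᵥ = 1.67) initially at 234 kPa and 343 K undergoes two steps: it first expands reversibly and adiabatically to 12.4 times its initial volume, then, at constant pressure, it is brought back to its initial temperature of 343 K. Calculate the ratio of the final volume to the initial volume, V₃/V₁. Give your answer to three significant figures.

Adiabatic step: V₂/V₁ = 12.4; T₂ = T₁·(1/12.4)^(0.67) = 63.49 K.
Isobaric step: V₃/V₂ = T₃/T₂ = 343/63.49.
V₃/V₁ = (V₂/V₁)(V₃/V₂) = 12.4 × (343/63.49) = 66.99.

V₃/V₁ ≈ 67.0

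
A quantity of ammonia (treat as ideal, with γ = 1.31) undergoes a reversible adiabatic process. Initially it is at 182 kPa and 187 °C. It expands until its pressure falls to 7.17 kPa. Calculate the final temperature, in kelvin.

Adiabatic: T₂/T₁ = (P₂/P₁)^((γ−1)/γ).
T₁ = 187 °C = 460.1 K.
T₂ = 460.1 × (7.17/182)^(0.237) = 214.1 K.

T₂ ≈ 214 K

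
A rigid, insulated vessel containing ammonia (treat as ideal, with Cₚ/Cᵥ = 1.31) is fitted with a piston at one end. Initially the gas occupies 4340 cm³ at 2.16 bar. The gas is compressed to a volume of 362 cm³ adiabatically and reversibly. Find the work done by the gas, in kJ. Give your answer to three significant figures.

W ≈ -3.51 kJ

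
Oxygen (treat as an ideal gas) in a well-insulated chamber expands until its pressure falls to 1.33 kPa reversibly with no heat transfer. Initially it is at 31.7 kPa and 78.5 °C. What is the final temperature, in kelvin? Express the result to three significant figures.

Adiabatic: T₂/T₁ = (P₂/P₁)^((γ−1)/γ).
For a diatomic ideal gas γ = 7/5, so (γ−1)/γ = 2/7.
T₁ = 78.5 °C = 351.6 K.
T₂ = 351.6 × (1.33/31.7)^(2/7) = 142.1 K.

T₂ ≈ 142 K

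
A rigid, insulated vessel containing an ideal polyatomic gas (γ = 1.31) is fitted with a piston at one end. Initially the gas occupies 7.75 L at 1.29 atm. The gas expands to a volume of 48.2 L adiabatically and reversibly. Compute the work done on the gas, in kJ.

W ≈ -1.41 kJ

P₂ = P₁(V₁/V₂)^γ = 1.29×(7.75/48.2)^(1.31) = 0.1177 atm.
For a reversible adiabat, W_by_gas = (P₁V₁ − P₂V₂)/(γ−1).
W_by = (130700×0.00775 − 11930×0.0482) / (0.31) = 1413 J.
W_on_gas = −W_by = -1413 J.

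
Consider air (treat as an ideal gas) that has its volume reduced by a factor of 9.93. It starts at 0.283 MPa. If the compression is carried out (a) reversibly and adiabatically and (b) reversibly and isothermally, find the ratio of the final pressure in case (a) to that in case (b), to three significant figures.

P_adiabatic / P_isothermal ≈ 2.50

For a diatomic ideal gas γ = 7/5.
Isothermal: P_b = P₁(V₁/V₂) = 0.283×9.93.
Adiabatic: P_a = P₁(V₁/V₂)^γ = 0.283×9.93^(7/5).
P_a/P_b = (V₁/V₂)^(γ−1) = 9.93^(2/5) = 2.505.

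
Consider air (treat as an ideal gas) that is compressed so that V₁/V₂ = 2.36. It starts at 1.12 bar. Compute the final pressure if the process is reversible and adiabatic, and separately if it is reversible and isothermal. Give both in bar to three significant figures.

For a diatomic ideal gas γ = 7/5.
Isothermal: P₂ = P₁(V₁/V₂) = 1.12×2.36 = 2.643 bar.
Adiabatic: P₂ = P₁(V₁/V₂)^γ = 1.12×2.36^(7/5) = 3.726 bar.

adiabatic: 3.73 bar; isothermal: 2.64 bar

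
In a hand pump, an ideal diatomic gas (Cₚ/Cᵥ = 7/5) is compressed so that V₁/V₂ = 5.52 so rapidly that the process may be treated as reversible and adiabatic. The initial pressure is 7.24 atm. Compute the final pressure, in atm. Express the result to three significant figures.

P₂ ≈ 79.2 atm

Adiabatic: P₁V₁^γ = P₂V₂^γ ⇒ P₂ = P₁ (V₁/V₂)^γ.
P₂ = 7.24 × 5.52^(7/5) = 79.15 atm.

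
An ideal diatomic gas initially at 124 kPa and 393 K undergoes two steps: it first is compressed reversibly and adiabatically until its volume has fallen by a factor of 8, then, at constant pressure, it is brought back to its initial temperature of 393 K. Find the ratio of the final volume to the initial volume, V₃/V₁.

For a diatomic ideal gas γ = 7/5.
Adiabatic step: V₂/V₁ = 0.125; T₂ = T₁·8^(2/5) = 902.9 K.
Isobaric step: V₃/V₂ = T₃/T₂ = 393/902.9.
V₃/V₁ = (V₂/V₁)(V₃/V₂) = 0.125 × (393/902.9) = 0.05441.

V₃/V₁ ≈ 0.0544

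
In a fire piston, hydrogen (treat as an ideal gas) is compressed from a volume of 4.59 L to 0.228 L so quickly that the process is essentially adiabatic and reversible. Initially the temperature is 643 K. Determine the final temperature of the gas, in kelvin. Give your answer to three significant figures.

Adiabatic: T₁V₁^(γ−1) = T₂V₂^(γ−1) ⇒ T₂ = T₁ (V₁/V₂)^(γ−1).
For a diatomic ideal gas γ = 7/5, so γ−1 = 2/5.
T₂ = 643 × (4.59/0.228)^(2/5) = 2137 K.

T₂ ≈ 2140 K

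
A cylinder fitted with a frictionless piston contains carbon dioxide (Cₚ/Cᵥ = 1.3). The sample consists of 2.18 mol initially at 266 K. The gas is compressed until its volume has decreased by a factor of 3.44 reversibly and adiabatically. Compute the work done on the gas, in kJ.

W ≈ 7.21 kJ

For a reversible adiabat TV^(γ−1) is constant, so T₂ = T₁ (V₁/V₂)^(γ−1).
T₂ = 266 × 3.44^(0.3) = 385.3 K.
Q = 0, so ΔU = W_on_gas = nCᵥΔT with Cᵥ = R/(γ−1) = 27.71 J/(mol·K).
ΔU = 2.18 × 27.71 × (385.3 − 266) = 7210 J.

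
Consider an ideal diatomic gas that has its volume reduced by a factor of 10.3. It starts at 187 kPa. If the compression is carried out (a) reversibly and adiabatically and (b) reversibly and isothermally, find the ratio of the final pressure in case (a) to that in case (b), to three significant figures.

For a diatomic ideal gas γ = 7/5.
Isothermal: P_b = P₁(V₁/V₂) = 187×10.3.
Adiabatic: P_a = P₁(V₁/V₂)^γ = 187×10.3^(7/5).
P_a/P_b = (V₁/V₂)^(γ−1) = 10.3^(2/5) = 2.542.

P_adiabatic / P_isothermal ≈ 2.54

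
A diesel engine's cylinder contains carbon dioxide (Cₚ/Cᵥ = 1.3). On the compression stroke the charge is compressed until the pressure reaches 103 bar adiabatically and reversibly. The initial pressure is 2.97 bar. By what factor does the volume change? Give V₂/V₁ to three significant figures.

From PV^γ = const, V₂/V₁ = (P₁/P₂)^(1/γ).
V₂/V₁ = (2.97/103)^(0.769) = 0.06536.

V₂/V₁ ≈ 0.0654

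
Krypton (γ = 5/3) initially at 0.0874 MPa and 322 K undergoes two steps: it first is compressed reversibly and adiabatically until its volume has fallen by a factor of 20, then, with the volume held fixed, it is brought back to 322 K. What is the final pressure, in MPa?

Adiabatic step (PV^γ = const): P₂ = 0.0874×20^(5/3) = 12.88 MPa; T₂ = 322×20^(2/3) = 2373 K.
Isochoric: P₃ = P₂(T₃/T₂) = 12.88 × (322/2373) = 1.748 MPa.

P₃ ≈ 1.75 MPa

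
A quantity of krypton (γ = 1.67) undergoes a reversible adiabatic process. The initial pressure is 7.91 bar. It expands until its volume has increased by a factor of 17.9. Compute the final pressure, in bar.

Since PV^γ is constant along a reversible adiabat, P₂ = P₁ (V₁/V₂)^γ.
P₂ = 7.91 × (1/17.9)^(1.67) = 0.06396 bar.

P₂ ≈ 0.0640 bar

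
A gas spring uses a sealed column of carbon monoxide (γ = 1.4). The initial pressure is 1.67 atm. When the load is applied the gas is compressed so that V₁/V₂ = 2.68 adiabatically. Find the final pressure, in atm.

P₂ ≈ 6.64 atm

Since PV^γ is constant along a reversible adiabat, P₂ = P₁ (V₁/V₂)^γ.
P₂ = 1.67 × 2.68^(1.4) = 6.639 atm.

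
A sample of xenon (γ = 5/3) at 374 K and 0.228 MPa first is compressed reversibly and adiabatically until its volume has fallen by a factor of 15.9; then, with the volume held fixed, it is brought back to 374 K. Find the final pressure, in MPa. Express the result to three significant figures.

P₃ ≈ 3.63 MPa

Adiabatic step (PV^γ = const): P₂ = 0.228×15.9^(5/3) = 22.92 MPa; T₂ = 374×15.9^(2/3) = 2365 K.
Isochoric: P₃ = P₂(T₃/T₂) = 22.92 × (374/2365) = 3.625 MPa.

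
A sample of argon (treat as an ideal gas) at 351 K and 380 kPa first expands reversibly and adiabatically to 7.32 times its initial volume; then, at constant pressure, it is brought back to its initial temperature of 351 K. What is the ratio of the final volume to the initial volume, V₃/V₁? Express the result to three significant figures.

For a monatomic ideal gas γ = 5/3.
Adiabatic step: V₂/V₁ = 7.32; T₂ = T₁·(1/7.32)^(2/3) = 93.1 K.
Isobaric step: V₃/V₂ = T₃/T₂ = 351/93.1.
V₃/V₁ = (V₂/V₁)(V₃/V₂) = 7.32 × (351/93.1) = 27.6.

V₃/V₁ ≈ 27.6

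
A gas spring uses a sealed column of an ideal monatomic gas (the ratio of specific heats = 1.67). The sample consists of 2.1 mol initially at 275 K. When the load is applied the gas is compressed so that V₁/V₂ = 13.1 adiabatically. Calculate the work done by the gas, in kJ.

W ≈ -33.0 kJ

Adiabatic: T₁V₁^(γ−1) = T₂V₂^(γ−1) ⇒ T₂ = T₁ (V₁/V₂)^(γ−1).
T₂ = 275 × 13.1^(0.67) = 1541 K.
Q = 0, so ΔU = W_on_gas = nCᵥΔT with Cᵥ = R/(γ−1) = 12.41 J/(mol·K).
ΔU = 2.1 × 12.41 × (1541 − 275) = 33000 J.
Work done by the gas = −ΔU = -33000 J.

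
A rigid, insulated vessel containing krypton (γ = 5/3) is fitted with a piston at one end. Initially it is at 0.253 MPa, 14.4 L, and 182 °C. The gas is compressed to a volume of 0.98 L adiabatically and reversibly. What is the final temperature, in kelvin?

T₂ ≈ 2730 K

Adiabatic: T₁V₁^(γ−1) = T₂V₂^(γ−1) ⇒ T₂ = T₁ (V₁/V₂)^(γ−1).
T₁ = 182 °C = 455.1 K.
T₂ = 455.1 × (14.4/0.98)^(2/3) = 2731 K.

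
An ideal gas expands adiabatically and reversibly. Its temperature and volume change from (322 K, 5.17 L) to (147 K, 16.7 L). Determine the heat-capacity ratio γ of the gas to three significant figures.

γ ≈ 1.67

TV^(γ−1) = const ⇒ γ − 1 = ln(T₂/T₁) / ln(V₁/V₂).
γ = 1 + ln(147/322) / ln(5.17/16.7) = 1.669.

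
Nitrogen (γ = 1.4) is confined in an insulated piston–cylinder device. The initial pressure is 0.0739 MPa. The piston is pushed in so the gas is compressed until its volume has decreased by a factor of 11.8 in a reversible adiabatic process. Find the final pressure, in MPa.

P₂ ≈ 2.34 MPa

Since PV^γ is constant along a reversible adiabat, P₂ = P₁ (V₁/V₂)^γ.
P₂ = 0.0739 × 11.8^(1.4) = 2.34 MPa.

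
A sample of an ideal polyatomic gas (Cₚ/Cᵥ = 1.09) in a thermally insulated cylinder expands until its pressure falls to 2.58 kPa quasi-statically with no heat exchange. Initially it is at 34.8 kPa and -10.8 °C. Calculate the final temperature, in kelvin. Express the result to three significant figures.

Along an adiabat T P^((1−γ)/γ) is constant, so T₂ = T₁ (P₂/P₁)^((γ−1)/γ).
T₁ = -10.8 °C = 262.3 K.
T₂ = 262.3 × (2.58/34.8)^(0.0826) = 211.6 K.

T₂ ≈ 212 K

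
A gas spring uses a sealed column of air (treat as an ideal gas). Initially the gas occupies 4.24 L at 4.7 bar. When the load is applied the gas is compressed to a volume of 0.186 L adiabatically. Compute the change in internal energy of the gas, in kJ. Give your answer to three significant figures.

ΔU ≈ 12.4 kJ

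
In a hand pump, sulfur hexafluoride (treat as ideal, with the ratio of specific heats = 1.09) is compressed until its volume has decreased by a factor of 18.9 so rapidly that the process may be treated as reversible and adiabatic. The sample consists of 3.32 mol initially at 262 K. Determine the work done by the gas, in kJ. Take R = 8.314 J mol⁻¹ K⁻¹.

For a reversible adiabat TV^(γ−1) is constant, so T₂ = T₁ (V₁/V₂)^(γ−1).
T₂ = 262 × 18.9^(0.09) = 341.3 K.
Q = 0, so ΔU = W_on_gas = nCᵥΔT with Cᵥ = R/(γ−1) = 92.38 J/(mol·K).
ΔU = 3.32 × 92.38 × (341.3 − 262) = 24330 J.
Work done by the gas = −ΔU = -24330 J.

W ≈ -24.3 kJ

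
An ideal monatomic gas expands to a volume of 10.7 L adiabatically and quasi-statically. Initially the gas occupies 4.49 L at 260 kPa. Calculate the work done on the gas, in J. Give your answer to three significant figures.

γ = 5/3 for a monatomic ideal gas.
P₂ = P₁(V₁/V₂)^γ = 260×(4.49/10.7)^(5/3) = 61.15 kPa.
For a reversible adiabat, W_by_gas = (P₁V₁ − P₂V₂)/(γ−1).
W_by = (260000×0.00449 − 61150×0.0107) / (2/3) = 769.6 J.
W_on_gas = −W_by = -769.6 J.

W ≈ -770 J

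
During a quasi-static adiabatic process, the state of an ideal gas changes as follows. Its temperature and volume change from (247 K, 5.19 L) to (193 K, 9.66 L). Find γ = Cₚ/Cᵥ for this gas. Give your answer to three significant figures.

γ ≈ 1.40

TV^(γ−1) = const ⇒ γ − 1 = ln(T₂/T₁) / ln(V₁/V₂).
γ = 1 + ln(193/247) / ln(5.19/9.66) = 1.397.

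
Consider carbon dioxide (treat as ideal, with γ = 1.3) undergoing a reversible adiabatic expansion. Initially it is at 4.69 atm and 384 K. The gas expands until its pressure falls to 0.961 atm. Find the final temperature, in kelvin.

Adiabatic: T₂/T₁ = (P₂/P₁)^((γ−1)/γ).
T₂ = 384 × (0.961/4.69)^(0.231) = 266.4 K.

T₂ ≈ 266 K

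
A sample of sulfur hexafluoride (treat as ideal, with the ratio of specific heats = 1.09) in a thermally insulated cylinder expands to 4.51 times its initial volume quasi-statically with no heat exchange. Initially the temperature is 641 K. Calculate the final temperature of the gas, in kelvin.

Adiabatic: T₁V₁^(γ−1) = T₂V₂^(γ−1) ⇒ T₂ = T₁ (V₁/V₂)^(γ−1).
T₂ = 641 × (1/4.51)^(0.09) = 559.7 K.

T₂ ≈ 560 K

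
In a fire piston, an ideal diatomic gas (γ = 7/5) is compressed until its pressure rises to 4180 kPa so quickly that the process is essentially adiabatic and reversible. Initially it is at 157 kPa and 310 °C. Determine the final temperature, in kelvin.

T₂ ≈ 1490 K

Adiabatic: T₂/T₁ = (P₂/P₁)^((γ−1)/γ).
T₁ = 310 °C = 583.1 K.
T₂ = 583.1 × (4180/157)^(2/7) = 1489 K.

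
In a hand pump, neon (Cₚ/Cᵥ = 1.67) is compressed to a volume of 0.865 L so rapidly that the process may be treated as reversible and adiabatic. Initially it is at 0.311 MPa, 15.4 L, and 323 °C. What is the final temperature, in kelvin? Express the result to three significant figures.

For a reversible adiabat TV^(γ−1) is constant, so T₂ = T₁ (V₁/V₂)^(γ−1).
T₁ = 323 °C = 596.1 K.
T₂ = 596.1 × (15.4/0.865)^(0.67) = 4104 K.

T₂ ≈ 4100 K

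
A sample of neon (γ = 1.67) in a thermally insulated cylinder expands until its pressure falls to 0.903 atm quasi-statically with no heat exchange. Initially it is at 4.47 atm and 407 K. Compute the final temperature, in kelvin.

Adiabatic: T₂/T₁ = (P₂/P₁)^((γ−1)/γ).
T₂ = 407 × (0.903/4.47)^(0.401) = 214.2 K.

T₂ ≈ 214 K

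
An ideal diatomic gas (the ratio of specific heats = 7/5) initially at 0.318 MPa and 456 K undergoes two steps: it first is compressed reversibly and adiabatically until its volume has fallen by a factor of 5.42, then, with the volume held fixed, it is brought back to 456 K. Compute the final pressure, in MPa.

Adiabatic step (PV^γ = const): P₂ = 0.318×5.42^(7/5) = 3.389 MPa; T₂ = 456×5.42^(2/5) = 896.5 K.
Isochoric: P₃ = P₂(T₃/T₂) = 3.389 × (456/896.5) = 1.724 MPa.

P₃ ≈ 1.72 MPa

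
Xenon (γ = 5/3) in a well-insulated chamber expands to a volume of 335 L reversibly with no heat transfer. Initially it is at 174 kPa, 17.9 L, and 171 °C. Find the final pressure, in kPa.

Since PV^γ is constant along a reversible adiabat, P₂ = P₁ (V₁/V₂)^γ.
P₂ = 174 × (17.9/335)^(5/3) = 1.319 kPa.

P₂ ≈ 1.32 kPa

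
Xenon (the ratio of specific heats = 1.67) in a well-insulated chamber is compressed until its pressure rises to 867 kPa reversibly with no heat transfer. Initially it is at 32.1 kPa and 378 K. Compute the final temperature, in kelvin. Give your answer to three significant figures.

T₂ ≈ 1420 K

Adiabatic: T₂/T₁ = (P₂/P₁)^((γ−1)/γ).
T₂ = 378 × (867/32.1)^(0.401) = 1418 K.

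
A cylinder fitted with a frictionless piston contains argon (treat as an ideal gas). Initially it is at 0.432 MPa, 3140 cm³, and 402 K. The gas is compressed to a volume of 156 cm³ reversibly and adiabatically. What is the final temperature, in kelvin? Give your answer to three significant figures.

T₂ ≈ 2970 K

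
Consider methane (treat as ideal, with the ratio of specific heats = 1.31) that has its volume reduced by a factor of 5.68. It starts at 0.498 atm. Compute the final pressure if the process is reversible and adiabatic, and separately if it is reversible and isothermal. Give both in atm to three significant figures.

adiabatic: 4.85 atm; isothermal: 2.83 atm

Isothermal: P₂ = P₁(V₁/V₂) = 0.498×5.68 = 2.829 atm.
Adiabatic: P₂ = P₁(V₁/V₂)^γ = 0.498×5.68^(1.31) = 4.846 atm.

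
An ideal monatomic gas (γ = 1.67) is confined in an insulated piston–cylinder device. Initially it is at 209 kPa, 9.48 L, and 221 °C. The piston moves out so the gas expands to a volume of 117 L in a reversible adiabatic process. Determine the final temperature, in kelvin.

T₂ ≈ 91.8 K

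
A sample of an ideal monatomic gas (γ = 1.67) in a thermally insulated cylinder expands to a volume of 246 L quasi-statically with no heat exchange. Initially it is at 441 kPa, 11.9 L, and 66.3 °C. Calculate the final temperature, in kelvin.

Adiabatic: T₁V₁^(γ−1) = T₂V₂^(γ−1) ⇒ T₂ = T₁ (V₁/V₂)^(γ−1).
T₁ = 66.3 °C = 339.4 K.
T₂ = 339.4 × (11.9/246)^(0.67) = 44.61 K.

T₂ ≈ 44.6 K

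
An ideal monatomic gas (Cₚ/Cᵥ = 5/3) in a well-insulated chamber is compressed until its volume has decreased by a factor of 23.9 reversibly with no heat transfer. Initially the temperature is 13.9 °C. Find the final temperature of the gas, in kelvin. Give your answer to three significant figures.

For a reversible adiabat TV^(γ−1) is constant, so T₂ = T₁ (V₁/V₂)^(γ−1).
T₁ = 13.9 °C = 287 K.
T₂ = 287 × 23.9^(2/3) = 2382 K.

T₂ ≈ 2380 K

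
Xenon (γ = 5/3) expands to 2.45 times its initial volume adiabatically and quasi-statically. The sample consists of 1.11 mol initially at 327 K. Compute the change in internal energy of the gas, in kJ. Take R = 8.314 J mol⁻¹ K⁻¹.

ΔU ≈ -2.04 kJ

Adiabatic: T₁V₁^(γ−1) = T₂V₂^(γ−1) ⇒ T₂ = T₁ (V₁/V₂)^(γ−1).
T₂ = 327 × (1/2.45)^(2/3) = 179.9 K.
Q = 0, so ΔU = W_on_gas = nCᵥΔT with Cᵥ = R/(γ−1) = 12.47 J/(mol·K).
ΔU = 1.11 × 12.47 × (179.9 − 327) = -2036 J.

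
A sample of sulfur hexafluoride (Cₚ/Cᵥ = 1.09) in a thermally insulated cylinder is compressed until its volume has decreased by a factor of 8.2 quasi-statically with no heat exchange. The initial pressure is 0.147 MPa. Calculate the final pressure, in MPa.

Adiabatic: P₁V₁^γ = P₂V₂^γ ⇒ P₂ = P₁ (V₁/V₂)^γ.
P₂ = 0.147 × 8.2^(1.09) = 1.457 MPa.

P₂ ≈ 1.46 MPa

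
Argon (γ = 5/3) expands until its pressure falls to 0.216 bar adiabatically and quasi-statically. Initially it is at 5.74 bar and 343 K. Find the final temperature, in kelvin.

T₂ ≈ 92.4 K

Adiabatic: T₂/T₁ = (P₂/P₁)^((γ−1)/γ).
T₂ = 343 × (0.216/5.74)^(2/5) = 92.37 K.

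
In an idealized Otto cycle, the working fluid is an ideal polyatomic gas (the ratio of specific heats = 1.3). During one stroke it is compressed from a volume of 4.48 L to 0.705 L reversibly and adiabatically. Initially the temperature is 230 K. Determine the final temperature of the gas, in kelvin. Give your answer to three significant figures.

T₂ ≈ 401 K

For a reversible adiabat TV^(γ−1) is constant, so T₂ = T₁ (V₁/V₂)^(γ−1).
T₂ = 230 × (4.48/0.705)^(0.3) = 400.5 K.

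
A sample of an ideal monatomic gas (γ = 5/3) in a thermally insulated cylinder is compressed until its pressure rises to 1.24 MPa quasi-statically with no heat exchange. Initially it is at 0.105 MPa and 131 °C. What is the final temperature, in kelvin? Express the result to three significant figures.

T₂ ≈ 1090 K

Adiabatic: T₂/T₁ = (P₂/P₁)^((γ−1)/γ).
T₁ = 131 °C = 404.1 K.
T₂ = 404.1 × (1.24/0.105)^(2/5) = 1085 K.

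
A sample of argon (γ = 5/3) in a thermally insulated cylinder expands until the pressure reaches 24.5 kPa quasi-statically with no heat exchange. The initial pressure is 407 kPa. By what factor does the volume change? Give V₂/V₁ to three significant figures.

V₂/V₁ ≈ 5.40

From PV^γ = const, V₂/V₁ = (P₁/P₂)^(1/γ).
V₂/V₁ = (407/24.5)^(3/5) = 5.398.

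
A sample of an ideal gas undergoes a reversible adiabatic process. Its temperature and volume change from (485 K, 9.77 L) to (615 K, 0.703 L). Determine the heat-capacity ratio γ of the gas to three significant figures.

γ ≈ 1.09

TV^(γ−1) = const ⇒ γ − 1 = ln(T₂/T₁) / ln(V₁/V₂).
γ = 1 + ln(615/485) / ln(9.77/0.703) = 1.09.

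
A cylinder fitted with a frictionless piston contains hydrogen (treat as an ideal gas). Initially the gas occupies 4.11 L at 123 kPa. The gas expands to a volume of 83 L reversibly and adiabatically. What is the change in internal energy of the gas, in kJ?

γ = 7/5 for a diatomic ideal gas.
P₂ = P₁(V₁/V₂)^γ = 123×(4.11/83)^(7/5) = 1.831 kPa.
For a reversible adiabat, W_by_gas = (P₁V₁ − P₂V₂)/(γ−1).
W_by = (123000×0.00411 − 1831×0.083) / (2/5) = 884 J.
Q = 0 ⇒ ΔU = −W_by = -884 J.

ΔU ≈ -0.884 kJ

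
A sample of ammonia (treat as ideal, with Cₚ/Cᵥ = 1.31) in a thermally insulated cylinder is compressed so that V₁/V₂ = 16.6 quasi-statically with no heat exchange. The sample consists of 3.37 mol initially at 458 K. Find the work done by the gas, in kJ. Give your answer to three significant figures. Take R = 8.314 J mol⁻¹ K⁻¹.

For a reversible adiabat TV^(γ−1) is constant, so T₂ = T₁ (V₁/V₂)^(γ−1).
T₂ = 458 × 16.6^(0.31) = 1094 K.
Q = 0, so ΔU = W_on_gas = nCᵥΔT with Cᵥ = R/(γ−1) = 26.82 J/(mol·K).
ΔU = 3.37 × 26.82 × (1094 − 458) = 57500 J.
Work done by the gas = −ΔU = -57500 J.

W ≈ -57.5 kJ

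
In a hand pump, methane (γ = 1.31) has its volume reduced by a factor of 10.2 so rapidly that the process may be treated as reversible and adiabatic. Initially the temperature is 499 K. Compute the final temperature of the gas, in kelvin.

T₂ ≈ 1030 K

Adiabatic: T₁V₁^(γ−1) = T₂V₂^(γ−1) ⇒ T₂ = T₁ (V₁/V₂)^(γ−1).
T₂ = 499 × 10.2^(0.31) = 1025 K.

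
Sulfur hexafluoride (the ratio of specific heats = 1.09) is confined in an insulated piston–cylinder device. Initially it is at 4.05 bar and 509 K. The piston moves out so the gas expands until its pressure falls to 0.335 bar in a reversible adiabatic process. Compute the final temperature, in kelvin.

T₂ ≈ 414 K

Adiabatic: T₂/T₁ = (P₂/P₁)^((γ−1)/γ).
T₂ = 509 × (0.335/4.05)^(0.0826) = 414.3 K.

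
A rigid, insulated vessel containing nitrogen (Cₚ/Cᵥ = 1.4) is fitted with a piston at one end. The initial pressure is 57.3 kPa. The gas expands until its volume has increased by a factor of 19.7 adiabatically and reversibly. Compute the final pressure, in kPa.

P₂ ≈ 0.883 kPa

Adiabatic: P₁V₁^γ = P₂V₂^γ ⇒ P₂ = P₁ (V₁/V₂)^γ.
P₂ = 57.3 × (1/19.7)^(1.4) = 0.8829 kPa.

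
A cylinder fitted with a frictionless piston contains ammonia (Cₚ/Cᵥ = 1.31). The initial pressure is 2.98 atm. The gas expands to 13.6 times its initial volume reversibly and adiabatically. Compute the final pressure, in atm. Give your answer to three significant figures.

Since PV^γ is constant along a reversible adiabat, P₂ = P₁ (V₁/V₂)^γ.
P₂ = 2.98 × (1/13.6)^(1.31) = 0.09756 atm.

P₂ ≈ 0.0976 atm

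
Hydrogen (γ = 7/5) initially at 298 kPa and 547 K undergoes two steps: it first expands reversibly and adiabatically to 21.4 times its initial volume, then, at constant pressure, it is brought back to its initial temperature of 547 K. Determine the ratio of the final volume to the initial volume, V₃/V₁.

Adiabatic step: V₂/V₁ = 21.4; T₂ = T₁·(1/21.4)^(2/5) = 160.6 K.
Isobaric step: V₃/V₂ = T₃/T₂ = 547/160.6.
V₃/V₁ = (V₂/V₁)(V₃/V₂) = 21.4 × (547/160.6) = 72.88.

V₃/V₁ ≈ 72.9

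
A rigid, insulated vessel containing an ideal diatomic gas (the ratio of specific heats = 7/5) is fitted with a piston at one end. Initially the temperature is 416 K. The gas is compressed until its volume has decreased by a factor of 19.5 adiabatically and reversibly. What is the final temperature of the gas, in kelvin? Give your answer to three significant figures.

Adiabatic: T₁V₁^(γ−1) = T₂V₂^(γ−1) ⇒ T₂ = T₁ (V₁/V₂)^(γ−1).
T₂ = 416 × 19.5^(2/5) = 1365 K.

T₂ ≈ 1360 K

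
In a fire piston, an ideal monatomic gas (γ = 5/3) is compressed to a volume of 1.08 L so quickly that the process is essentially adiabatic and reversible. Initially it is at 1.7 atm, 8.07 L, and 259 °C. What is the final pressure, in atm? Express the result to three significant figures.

P₂ ≈ 48.6 atm

Adiabatic: P₁V₁^γ = P₂V₂^γ ⇒ P₂ = P₁ (V₁/V₂)^γ.
P₂ = 1.7 × (8.07/1.08)^(5/3) = 48.55 atm.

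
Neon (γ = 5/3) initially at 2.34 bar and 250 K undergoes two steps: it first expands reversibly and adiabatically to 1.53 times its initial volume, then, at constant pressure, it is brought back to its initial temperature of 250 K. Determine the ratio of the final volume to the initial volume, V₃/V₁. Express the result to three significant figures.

Adiabatic step: V₂/V₁ = 1.53; T₂ = T₁·(1/1.53)^(2/3) = 188.3 K.
Isobaric step: V₃/V₂ = T₃/T₂ = 250/188.3.
V₃/V₁ = (V₂/V₁)(V₃/V₂) = 1.53 × (250/188.3) = 2.032.

V₃/V₁ ≈ 2.03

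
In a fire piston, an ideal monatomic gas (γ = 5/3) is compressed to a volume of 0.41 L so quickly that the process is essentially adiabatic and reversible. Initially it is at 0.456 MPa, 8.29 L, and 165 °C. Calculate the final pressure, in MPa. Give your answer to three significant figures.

P₂ ≈ 68.4 MPa

Since PV^γ is constant along a reversible adiabat, P₂ = P₁ (V₁/V₂)^γ.
P₂ = 0.456 × (8.29/0.41)^(5/3) = 68.43 MPa.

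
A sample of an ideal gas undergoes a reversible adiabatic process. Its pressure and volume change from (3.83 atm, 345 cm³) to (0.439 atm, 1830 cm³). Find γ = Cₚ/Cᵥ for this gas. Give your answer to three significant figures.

γ ≈ 1.30

PV^γ = const ⇒ γ = ln(P₂/P₁) / ln(V₁/V₂).
γ = ln(0.439/3.83) / ln(345/1830) = 1.298.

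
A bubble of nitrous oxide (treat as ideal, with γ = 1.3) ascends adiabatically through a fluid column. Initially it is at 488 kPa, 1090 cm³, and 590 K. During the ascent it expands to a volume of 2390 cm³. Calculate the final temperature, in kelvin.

Adiabatic: T₁V₁^(γ−1) = T₂V₂^(γ−1) ⇒ T₂ = T₁ (V₁/V₂)^(γ−1).
T₂ = 590 × (1090/2390)^(0.3) = 466.2 K.

T₂ ≈ 466 K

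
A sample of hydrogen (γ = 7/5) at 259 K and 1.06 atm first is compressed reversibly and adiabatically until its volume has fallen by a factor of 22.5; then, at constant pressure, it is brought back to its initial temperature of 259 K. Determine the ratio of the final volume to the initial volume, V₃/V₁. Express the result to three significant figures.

V₃/V₁ ≈ 0.0128

Adiabatic step: V₂/V₁ = 0.04444; T₂ = T₁·22.5^(2/5) = 899.9 K.
Isobaric step: V₃/V₂ = T₃/T₂ = 259/899.9.
V₃/V₁ = (V₂/V₁)(V₃/V₂) = 0.04444 × (259/899.9) = 0.01279.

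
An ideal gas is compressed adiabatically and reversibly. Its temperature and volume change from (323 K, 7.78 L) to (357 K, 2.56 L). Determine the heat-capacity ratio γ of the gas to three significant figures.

TV^(γ−1) = const ⇒ γ − 1 = ln(T₂/T₁) / ln(V₁/V₂).
γ = 1 + ln(357/323) / ln(7.78/2.56) = 1.09.

γ ≈ 1.09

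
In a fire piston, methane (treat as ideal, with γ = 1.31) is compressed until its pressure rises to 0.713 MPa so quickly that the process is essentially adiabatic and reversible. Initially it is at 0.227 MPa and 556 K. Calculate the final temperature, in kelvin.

T₂ ≈ 729 K

Adiabatic: T₂/T₁ = (P₂/P₁)^((γ−1)/γ).
T₂ = 556 × (0.713/0.227)^(0.237) = 729 K.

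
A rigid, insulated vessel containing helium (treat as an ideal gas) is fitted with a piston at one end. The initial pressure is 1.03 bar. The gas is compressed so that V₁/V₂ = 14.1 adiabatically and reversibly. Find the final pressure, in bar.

P₂ ≈ 84.8 bar

Adiabatic: P₁V₁^γ = P₂V₂^γ ⇒ P₂ = P₁ (V₁/V₂)^γ.
For a monatomic ideal gas γ = 5/3.
P₂ = 1.03 × 14.1^(5/3) = 84.76 bar.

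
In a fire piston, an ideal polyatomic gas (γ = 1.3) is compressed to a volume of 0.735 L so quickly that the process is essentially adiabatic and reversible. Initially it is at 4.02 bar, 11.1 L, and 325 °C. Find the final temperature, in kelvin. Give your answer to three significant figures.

T₂ ≈ 1350 K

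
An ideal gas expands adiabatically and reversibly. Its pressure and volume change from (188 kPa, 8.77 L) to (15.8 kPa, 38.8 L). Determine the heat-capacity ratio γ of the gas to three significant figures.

PV^γ = const ⇒ γ = ln(P₂/P₁) / ln(V₁/V₂).
γ = ln(15.8/188) / ln(8.77/38.8) = 1.665.

γ ≈ 1.67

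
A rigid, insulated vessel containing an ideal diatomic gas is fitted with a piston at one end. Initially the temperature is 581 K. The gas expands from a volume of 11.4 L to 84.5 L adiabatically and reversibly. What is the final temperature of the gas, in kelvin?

T₂ ≈ 261 K

For a reversible adiabat TV^(γ−1) is constant, so T₂ = T₁ (V₁/V₂)^(γ−1).
For a diatomic ideal gas γ = 7/5, so γ−1 = 2/5.
T₂ = 581 × (11.4/84.5)^(2/5) = 260.7 K.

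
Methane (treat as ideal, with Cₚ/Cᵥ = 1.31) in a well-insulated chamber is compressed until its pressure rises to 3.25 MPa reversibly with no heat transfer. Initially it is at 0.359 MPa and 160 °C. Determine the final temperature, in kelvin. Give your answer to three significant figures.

T₂ ≈ 730 K

Adiabatic: T₂/T₁ = (P₂/P₁)^((γ−1)/γ).
T₁ = 160 °C = 433.1 K.
T₂ = 433.1 × (3.25/0.359)^(0.237) = 729.5 K.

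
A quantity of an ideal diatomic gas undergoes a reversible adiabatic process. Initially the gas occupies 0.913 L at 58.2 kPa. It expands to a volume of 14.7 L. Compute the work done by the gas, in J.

W ≈ 89.1 J

γ = 7/5 for a diatomic ideal gas.
P₂ = P₁(V₁/V₂)^γ = 58.2×(0.913/14.7)^(7/5) = 1.189 kPa.
For a reversible adiabat, W_by_gas = (P₁V₁ − P₂V₂)/(γ−1).
W_by = (58200×0.000913 − 1189×0.0147) / (2/5) = 89.13 J.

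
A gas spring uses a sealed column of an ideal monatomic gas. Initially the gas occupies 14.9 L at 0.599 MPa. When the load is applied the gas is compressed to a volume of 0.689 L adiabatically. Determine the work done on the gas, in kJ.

W ≈ 90.5 kJ

γ = 5/3 for a monatomic ideal gas.
P₂ = P₁(V₁/V₂)^γ = 0.599×(14.9/0.689)^(5/3) = 100.5 MPa.
For a reversible adiabat, W_by_gas = (P₁V₁ − P₂V₂)/(γ−1).
W_by = (599000×0.0149 − 1.005×10^8×0.000689) / (2/3) = -90530 J.
W_on_gas = −W_by = 90530 J.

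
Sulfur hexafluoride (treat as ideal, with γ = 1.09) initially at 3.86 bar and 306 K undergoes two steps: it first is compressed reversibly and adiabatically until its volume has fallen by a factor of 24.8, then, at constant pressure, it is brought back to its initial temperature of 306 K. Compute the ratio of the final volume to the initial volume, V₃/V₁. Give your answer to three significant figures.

Adiabatic step: V₂/V₁ = 0.04032; T₂ = T₁·24.8^(0.09) = 408.5 K.
Isobaric step: V₃/V₂ = T₃/T₂ = 306/408.5.
V₃/V₁ = (V₂/V₁)(V₃/V₂) = 0.04032 × (306/408.5) = 0.0302.

V₃/V₁ ≈ 0.0302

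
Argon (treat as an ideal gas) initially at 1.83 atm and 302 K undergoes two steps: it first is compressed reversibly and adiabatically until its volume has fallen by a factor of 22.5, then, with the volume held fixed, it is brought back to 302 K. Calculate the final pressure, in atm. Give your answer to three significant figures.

For a monatomic ideal gas γ = 5/3.
Adiabatic step (PV^γ = const): P₂ = 1.83×22.5^(5/3) = 328.2 atm; T₂ = 302×22.5^(2/3) = 2407 K.
Isochoric: P₃ = P₂(T₃/T₂) = 328.2 × (302/2407) = 41.18 atm.

P₃ ≈ 41.2 atm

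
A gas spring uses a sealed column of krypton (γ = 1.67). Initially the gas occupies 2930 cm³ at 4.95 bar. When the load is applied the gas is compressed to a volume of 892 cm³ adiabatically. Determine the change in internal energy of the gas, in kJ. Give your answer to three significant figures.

ΔU ≈ 2.64 kJ

P₂ = P₁(V₁/V₂)^γ = 4.95×(2930/892)^(1.67) = 36.07 bar.
For a reversible adiabat, W_by_gas = (P₁V₁ − P₂V₂)/(γ−1).
W_by = (495000×0.00293 − 3.607×10^6×0.000892) / (0.67) = -2638 J.
Q = 0 ⇒ ΔU = −W_by = 2638 J.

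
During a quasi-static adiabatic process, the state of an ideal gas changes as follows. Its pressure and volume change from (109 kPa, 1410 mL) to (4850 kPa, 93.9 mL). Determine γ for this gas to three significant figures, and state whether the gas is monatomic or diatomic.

PV^γ = const ⇒ γ = ln(P₂/P₁) / ln(V₁/V₂).
γ = ln(4850/109) / ln(1410/93.9) = 1.401.
γ ≈ 1.40 is close to 7/5, so the gas is diatomic.

γ ≈ 1.40; diatomic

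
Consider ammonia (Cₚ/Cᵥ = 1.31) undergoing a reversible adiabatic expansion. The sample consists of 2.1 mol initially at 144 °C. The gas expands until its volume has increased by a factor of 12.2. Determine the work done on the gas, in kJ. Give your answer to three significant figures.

Adiabatic: T₁V₁^(γ−1) = T₂V₂^(γ−1) ⇒ T₂ = T₁ (V₁/V₂)^(γ−1).
T₁ = 144 °C = 417.1 K.
T₂ = 417.1 × (1/12.2)^(0.31) = 192.1 K.
Q = 0, so ΔU = W_on_gas = nCᵥΔT with Cᵥ = R/(γ−1) = 26.82 J/(mol·K).
ΔU = 2.1 × 26.82 × (192.1 − 417.1) = -12680 J.

W ≈ -12.7 kJ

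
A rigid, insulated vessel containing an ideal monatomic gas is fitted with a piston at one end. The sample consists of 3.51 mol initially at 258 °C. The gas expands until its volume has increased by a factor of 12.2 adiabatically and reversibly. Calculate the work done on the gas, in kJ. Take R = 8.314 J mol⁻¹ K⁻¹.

W ≈ -18.9 kJ

For a reversible adiabat TV^(γ−1) is constant, so T₂ = T₁ (V₁/V₂)^(γ−1).
γ = 5/3 for a monatomic ideal gas, so γ−1 = 2/3.
T₁ = 258 °C = 531.1 K.
T₂ = 531.1 × (1/12.2)^(2/3) = 100.2 K.
Q = 0, so ΔU = W_on_gas = nCᵥΔT with Cᵥ = R/(γ−1) = 12.47 J/(mol·K).
ΔU = 3.51 × 12.47 × (100.2 − 531.1) = -18860 J.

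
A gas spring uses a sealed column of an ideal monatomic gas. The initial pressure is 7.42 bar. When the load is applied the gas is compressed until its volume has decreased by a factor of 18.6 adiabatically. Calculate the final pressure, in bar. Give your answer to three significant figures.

Adiabatic: P₁V₁^γ = P₂V₂^γ ⇒ P₂ = P₁ (V₁/V₂)^γ.
For a monatomic ideal gas γ = 5/3.
P₂ = 7.42 × 18.6^(5/3) = 968.9 bar.

P₂ ≈ 969 bar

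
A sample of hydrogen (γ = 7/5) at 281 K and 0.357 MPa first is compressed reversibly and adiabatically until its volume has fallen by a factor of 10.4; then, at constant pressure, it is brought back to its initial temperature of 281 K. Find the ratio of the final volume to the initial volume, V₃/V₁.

V₃/V₁ ≈ 0.0377

Adiabatic step: V₂/V₁ = 0.09615; T₂ = T₁·10.4^(2/5) = 717 K.
Isobaric step: V₃/V₂ = T₃/T₂ = 281/717.
V₃/V₁ = (V₂/V₁)(V₃/V₂) = 0.09615 × (281/717) = 0.03768.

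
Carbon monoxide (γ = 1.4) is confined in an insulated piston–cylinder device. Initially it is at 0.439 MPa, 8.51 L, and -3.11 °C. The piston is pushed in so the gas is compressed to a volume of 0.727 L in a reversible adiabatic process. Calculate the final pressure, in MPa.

Since PV^γ is constant along a reversible adiabat, P₂ = P₁ (V₁/V₂)^γ.
P₂ = 0.439 × (8.51/0.727)^(1.4) = 13.75 MPa.

P₂ ≈ 13.7 MPa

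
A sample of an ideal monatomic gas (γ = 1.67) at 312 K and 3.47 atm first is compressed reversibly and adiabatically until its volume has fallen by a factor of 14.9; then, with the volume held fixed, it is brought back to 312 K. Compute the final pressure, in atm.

P₃ ≈ 51.7 atm

Adiabatic step (PV^γ = const): P₂ = 3.47×14.9^(1.67) = 315.9 atm; T₂ = 312×14.9^(0.67) = 1906 K.
Isochoric: P₃ = P₂(T₃/T₂) = 315.9 × (312/1906) = 51.7 atm.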